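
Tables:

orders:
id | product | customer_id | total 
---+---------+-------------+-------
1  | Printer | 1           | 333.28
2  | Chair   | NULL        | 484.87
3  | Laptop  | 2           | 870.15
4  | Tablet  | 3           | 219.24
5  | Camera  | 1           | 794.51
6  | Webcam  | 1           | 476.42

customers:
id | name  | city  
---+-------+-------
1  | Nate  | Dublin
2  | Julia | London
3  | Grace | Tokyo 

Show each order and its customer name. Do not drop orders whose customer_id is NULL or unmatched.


LEFT JOIN keeps every row from orders (the left table); where customer_id has no match in customers, the customer columns become NULL. Walk through each order:
  - order 1 (Printer): customer_id=1 -> matches Nate
  - order 2 (Chair): customer_id=NULL, no match -> kept with NULL
  - order 3 (Laptop): customer_id=2 -> matches Julia
  - order 4 (Tablet): customer_id=3 -> matches Grace
  - order 5 (Camera): customer_id=1 -> matches Nate
  - order 6 (Webcam): customer_id=1 -> matches Nate
All 6 rows appear; 1 has NULL customer.

SQL:
SELECT a.product, b.name AS customer
FROM orders a
LEFT JOIN customers b ON a.customer_id = b.id

Result:
product | customer
--------+---------
Printer | Nate    
Chair   | NULL    
Laptop  | Julia   
Tablet  | Grace   
Camera  | Nate    
Webcam  | Nate    


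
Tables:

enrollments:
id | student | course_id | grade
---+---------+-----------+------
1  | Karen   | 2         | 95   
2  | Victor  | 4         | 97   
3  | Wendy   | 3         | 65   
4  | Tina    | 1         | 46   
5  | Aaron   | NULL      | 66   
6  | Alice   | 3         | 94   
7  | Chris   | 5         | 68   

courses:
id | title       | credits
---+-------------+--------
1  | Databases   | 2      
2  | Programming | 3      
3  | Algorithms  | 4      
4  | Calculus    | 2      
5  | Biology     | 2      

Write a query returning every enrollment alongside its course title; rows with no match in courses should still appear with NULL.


LEFT JOIN keeps every row from enrollments (the left table); where course_id has no match in courses, the course columns become NULL. Walk through each enrollment:
  - enrollment 1 (Karen): course_id=2 -> matches Programming
  - enrollment 2 (Victor): course_id=4 -> matches Calculus
  - enrollment 3 (Wendy): course_id=3 -> matches Algorithms
  - enrollment 4 (Tina): course_id=1 -> matches Databases
  - enrollment 5 (Aaron): course_id=NULL, no match -> kept with NULL
  - enrollment 6 (Alice): course_id=3 -> matches Algorithms
  - enrollment 7 (Chris): course_id=5 -> matches Biology
All 7 rows appear; 1 has NULL course.

SQL:
SELECT a.student, b.title AS course
FROM enrollments a
LEFT JOIN courses b ON a.course_id = b.id

Result:
student | course     
--------+------------
Karen   | Programming
Victor  | Calculus   
Wendy   | Algorithms 
Tina    | Databases  
Aaron   | NULL       
Alice   | Algorithms 
Chris   | Biology    


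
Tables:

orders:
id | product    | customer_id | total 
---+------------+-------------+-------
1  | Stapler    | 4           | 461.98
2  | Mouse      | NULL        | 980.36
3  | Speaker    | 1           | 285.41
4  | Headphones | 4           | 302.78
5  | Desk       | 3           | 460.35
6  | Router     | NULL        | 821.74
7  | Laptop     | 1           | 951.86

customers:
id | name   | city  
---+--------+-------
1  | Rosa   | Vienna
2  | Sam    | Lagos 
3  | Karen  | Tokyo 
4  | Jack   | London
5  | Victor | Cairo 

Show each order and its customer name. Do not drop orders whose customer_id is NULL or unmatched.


LEFT JOIN keeps every row from orders (the left table); where customer_id has no match in customers, the customer columns become NULL. Walk through each order:
  - order 1 (Stapler): customer_id=4 -> matches Jack
  - order 2 (Mouse): customer_id=NULL, no match -> kept with NULL
  - order 3 (Speaker): customer_id=1 -> matches Rosa
  - order 4 (Headphones): customer_id=4 -> matches Jack
  - order 5 (Desk): customer_id=3 -> matches Karen
  - order 6 (Router): customer_id=NULL, no match -> kept with NULL
  - order 7 (Laptop): customer_id=1 -> matches Rosa
All 7 rows appear; 2 have NULL customer.

SQL:
SELECT a.product, b.name AS customer
FROM orders a
LEFT JOIN customers b ON a.customer_id = b.id

Result:
product    | customer
-----------+---------
Stapler    | Jack    
Mouse      | NULL    
Speaker    | Rosa    
Headphones | Jack    
Desk       | Karen   
Router     | NULL    
Laptop     | Rosa    


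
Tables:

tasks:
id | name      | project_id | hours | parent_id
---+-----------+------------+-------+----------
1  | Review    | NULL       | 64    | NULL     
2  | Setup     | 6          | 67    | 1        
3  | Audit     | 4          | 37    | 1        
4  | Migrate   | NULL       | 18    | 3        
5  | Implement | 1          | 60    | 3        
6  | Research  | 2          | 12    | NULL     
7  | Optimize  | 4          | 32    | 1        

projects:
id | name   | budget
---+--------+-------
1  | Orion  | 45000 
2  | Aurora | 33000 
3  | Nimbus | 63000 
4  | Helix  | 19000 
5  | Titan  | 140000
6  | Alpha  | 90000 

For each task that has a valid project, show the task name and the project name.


INNER JOIN keeps only tasks rows whose project_id matches an id in projects. Walk through each task:
  - task 1 (Review): project_id=NULL, no match -> dropped
  - task 2 (Setup): project_id=6 -> matches Alpha
  - task 3 (Audit): project_id=4 -> matches Helix
  - task 4 (Migrate): project_id=NULL, no match -> dropped
  - task 5 (Implement): project_id=1 -> matches Orion
  - task 6 (Research): project_id=2 -> matches Aurora
  - task 7 (Optimize): project_id=4 -> matches Helix
So 2 of 7 rows are dropped.

SQL:
SELECT a.name, b.name AS project
FROM tasks a
INNER JOIN projects b ON a.project_id = b.id

Result:
name      | project
----------+--------
Setup     | Alpha  
Audit     | Helix  
Implement | Orion  
Research  | Aurora 
Optimize  | Helix  


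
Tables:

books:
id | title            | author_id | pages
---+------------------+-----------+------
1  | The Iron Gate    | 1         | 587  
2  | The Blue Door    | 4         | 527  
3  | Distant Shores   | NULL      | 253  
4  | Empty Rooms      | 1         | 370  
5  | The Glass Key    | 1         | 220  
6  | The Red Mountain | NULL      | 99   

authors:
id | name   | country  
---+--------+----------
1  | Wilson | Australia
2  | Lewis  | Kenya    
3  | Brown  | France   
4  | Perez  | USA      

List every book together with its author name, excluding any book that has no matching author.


INNER JOIN keeps only books rows whose author_id matches an id in authors. Walk through each book:
  - book 1 (The Iron Gate): author_id=1 -> matches Wilson
  - book 2 (The Blue Door): author_id=4 -> matches Perez
  - book 3 (Distant Shores): author_id=NULL, no match -> dropped
  - book 4 (Empty Rooms): author_id=1 -> matches Wilson
  - book 5 (The Glass Key): author_id=1 -> matches Wilson
  - book 6 (The Red Mountain): author_id=NULL, no match -> dropped
So 2 of 6 rows are dropped.

SQL:
SELECT a.title, b.name AS author
FROM books a
INNER JOIN authors b ON a.author_id = b.id

Result:
title         | author
--------------+-------
The Iron Gate | Wilson
The Blue Door | Perez 
Empty Rooms   | Wilson
The Glass Key | Wilson


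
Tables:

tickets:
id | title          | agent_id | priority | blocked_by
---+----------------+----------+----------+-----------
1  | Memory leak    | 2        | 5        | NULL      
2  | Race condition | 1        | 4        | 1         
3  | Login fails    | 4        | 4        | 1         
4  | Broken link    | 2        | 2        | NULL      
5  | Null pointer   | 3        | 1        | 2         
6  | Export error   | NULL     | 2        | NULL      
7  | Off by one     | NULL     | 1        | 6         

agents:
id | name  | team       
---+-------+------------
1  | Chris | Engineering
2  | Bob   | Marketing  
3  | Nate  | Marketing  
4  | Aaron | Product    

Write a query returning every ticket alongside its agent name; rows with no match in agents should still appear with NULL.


LEFT JOIN keeps every row from tickets (the left table); where agent_id has no match in agents, the agent columns become NULL. Walk through each ticket:
  - ticket 1 (Memory leak): agent_id=2 -> matches Bob
  - ticket 2 (Race condition): agent_id=1 -> matches Chris
  - ticket 3 (Login fails): agent_id=4 -> matches Aaron
  - ticket 4 (Broken link): agent_id=2 -> matches Bob
  - ticket 5 (Null pointer): agent_id=3 -> matches Nate
  - ticket 6 (Export error): agent_id=NULL, no match -> kept with NULL
  - ticket 7 (Off by one): agent_id=NULL, no match -> kept with NULL
All 7 rows appear; 2 have NULL agent.

SQL:
SELECT a.title, b.name AS agent
FROM tickets a
LEFT JOIN agents b ON a.agent_id = b.id

Result:
title          | agent
---------------+------
Memory leak    | Bob  
Race condition | Chris
Login fails    | Aaron
Broken link    | Bob  
Null pointer   | Nate 
Export error   | NULL 
Off by one     | NULL 


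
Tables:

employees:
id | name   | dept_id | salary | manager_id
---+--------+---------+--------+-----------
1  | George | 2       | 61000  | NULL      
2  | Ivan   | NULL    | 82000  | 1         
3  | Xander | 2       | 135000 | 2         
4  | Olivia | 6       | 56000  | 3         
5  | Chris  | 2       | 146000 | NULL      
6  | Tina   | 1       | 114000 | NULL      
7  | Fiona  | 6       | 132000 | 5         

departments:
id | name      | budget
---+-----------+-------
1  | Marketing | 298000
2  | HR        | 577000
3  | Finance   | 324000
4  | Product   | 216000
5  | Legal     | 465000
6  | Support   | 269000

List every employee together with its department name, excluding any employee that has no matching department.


INNER JOIN keeps only employees rows whose dept_id matches an id in departments. Walk through each employee:
  - employee 1 (George): dept_id=2 -> matches HR
  - employee 2 (Ivan): dept_id=NULL, no match -> dropped
  - employee 3 (Xander): dept_id=2 -> matches HR
  - employee 4 (Olivia): dept_id=6 -> matches Support
  - employee 5 (Chris): dept_id=2 -> matches HR
  - employee 6 (Tina): dept_id=1 -> matches Marketing
  - employee 7 (Fiona): dept_id=6 -> matches Support
So 1 of 7 rows is dropped.

SQL:
SELECT a.name, b.name AS department
FROM employees a
INNER JOIN departments b ON a.dept_id = b.id

Result:
name   | department
-------+-----------
George | HR        
Xander | HR        
Olivia | Support   
Chris  | HR        
Tina   | Marketing 
Fiona  | Support   


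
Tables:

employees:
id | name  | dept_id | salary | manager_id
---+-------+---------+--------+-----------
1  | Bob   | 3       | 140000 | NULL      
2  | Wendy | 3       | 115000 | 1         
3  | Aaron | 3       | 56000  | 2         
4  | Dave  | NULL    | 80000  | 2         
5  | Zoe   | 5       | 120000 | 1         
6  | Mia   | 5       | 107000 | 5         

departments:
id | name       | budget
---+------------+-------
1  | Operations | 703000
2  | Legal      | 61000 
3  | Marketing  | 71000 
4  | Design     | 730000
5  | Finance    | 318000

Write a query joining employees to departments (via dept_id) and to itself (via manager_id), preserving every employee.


Two LEFT JOINs from the same base table employees: one to departments via dept_id, one to employees itself via manager_id. Both are LEFT so every employee is preserved.
Match against departments:
  - employee 1 (Bob): dept_id=3 -> matches Marketing
  - employee 2 (Wendy): dept_id=3 -> matches Marketing
  - employee 3 (Aaron): dept_id=3 -> matches Marketing
  - employee 4 (Dave): dept_id=NULL, no match -> kept with NULL
  - employee 5 (Zoe): dept_id=5 -> matches Finance
  - employee 6 (Mia): dept_id=5 -> matches Finance
Match against employees (self):
  - employee 1 (Bob): manager_id=NULL -> NULL
  - employee 2 (Wendy): manager_id=1 -> Bob
  - employee 3 (Aaron): manager_id=2 -> Wendy
  - employee 4 (Dave): manager_id=2 -> Wendy
  - employee 5 (Zoe): manager_id=1 -> Bob
  - employee 6 (Mia): manager_id=5 -> Zoe

SQL:
SELECT a.name, b.name AS department, c.name AS manager
FROM employees a
LEFT JOIN departments b ON a.dept_id = b.id
LEFT JOIN employees c ON a.manager_id = c.id

Result:
name  | department | manager
------+------------+--------
Bob   | Marketing  | NULL   
Wendy | Marketing  | Bob    
Aaron | Marketing  | Wendy  
Dave  | NULL       | Wendy  
Zoe   | Finance    | Bob    
Mia   | Finance    | Zoe    


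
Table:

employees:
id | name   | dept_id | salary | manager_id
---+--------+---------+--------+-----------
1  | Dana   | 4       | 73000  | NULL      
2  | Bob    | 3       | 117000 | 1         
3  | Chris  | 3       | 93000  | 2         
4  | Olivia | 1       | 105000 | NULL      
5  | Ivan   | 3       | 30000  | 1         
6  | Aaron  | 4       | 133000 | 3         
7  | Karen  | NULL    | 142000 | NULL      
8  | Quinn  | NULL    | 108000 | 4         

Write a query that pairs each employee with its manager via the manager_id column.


This is a self-join: employees is joined to a second copy of itself, matching each row's manager_id to another row's id. Use LEFT JOIN so rows with manager_id=NULL are kept.
  - employee 1 (Dana): manager_id=NULL -> NULL
  - employee 2 (Bob): manager_id=1 -> Dana
  - employee 3 (Chris): manager_id=2 -> Bob
  - employee 4 (Olivia): manager_id=NULL -> NULL
  - employee 5 (Ivan): manager_id=1 -> Dana
  - employee 6 (Aaron): manager_id=3 -> Chris
  - employee 7 (Karen): manager_id=NULL -> NULL
  - employee 8 (Quinn): manager_id=4 -> Olivia

SQL:
SELECT a.name AS item, b.name AS manager
FROM employees a
LEFT JOIN employees b ON a.manager_id = b.id

Result:
item   | manager
-------+--------
Dana   | NULL   
Bob    | Dana   
Chris  | Bob    
Olivia | NULL   
Ivan   | Dana   
Aaron  | Chris  
Karen  | NULL   
Quinn  | Olivia 


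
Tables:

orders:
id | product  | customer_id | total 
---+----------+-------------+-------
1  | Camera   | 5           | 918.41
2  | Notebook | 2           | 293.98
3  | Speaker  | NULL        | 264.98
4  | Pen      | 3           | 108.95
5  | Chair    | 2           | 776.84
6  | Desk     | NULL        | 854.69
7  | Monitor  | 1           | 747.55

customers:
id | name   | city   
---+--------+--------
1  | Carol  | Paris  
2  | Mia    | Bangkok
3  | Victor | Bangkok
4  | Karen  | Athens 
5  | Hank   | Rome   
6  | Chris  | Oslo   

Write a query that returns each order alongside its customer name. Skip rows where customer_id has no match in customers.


INNER JOIN keeps only orders rows whose customer_id matches an id in customers. Walk through each order:
  - order 1 (Camera): customer_id=5 -> matches Hank
  - order 2 (Notebook): customer_id=2 -> matches Mia
  - order 3 (Speaker): customer_id=NULL, no match -> dropped
  - order 4 (Pen): customer_id=3 -> matches Victor
  - order 5 (Chair): customer_id=2 -> matches Mia
  - order 6 (Desk): customer_id=NULL, no match -> dropped
  - order 7 (Monitor): customer_id=1 -> matches Carol
So 2 of 7 rows are dropped.

SQL:
SELECT a.product, b.name AS customer
FROM orders a
INNER JOIN customers b ON a.customer_id = b.id

Result:
product  | customer
---------+---------
Camera   | Hank    
Notebook | Mia     
Pen      | Victor  
Chair    | Mia     
Monitor  | Carol   


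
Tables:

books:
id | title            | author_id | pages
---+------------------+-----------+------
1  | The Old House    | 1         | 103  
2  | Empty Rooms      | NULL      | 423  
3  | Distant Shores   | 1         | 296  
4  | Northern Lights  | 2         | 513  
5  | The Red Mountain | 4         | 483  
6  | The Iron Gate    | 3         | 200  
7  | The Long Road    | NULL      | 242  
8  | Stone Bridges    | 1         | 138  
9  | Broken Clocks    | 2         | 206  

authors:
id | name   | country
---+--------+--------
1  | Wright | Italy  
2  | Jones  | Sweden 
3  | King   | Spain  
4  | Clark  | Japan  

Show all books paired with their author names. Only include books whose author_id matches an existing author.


INNER JOIN keeps only books rows whose author_id matches an id in authors. Walk through each book:
  - book 1 (The Old House): author_id=1 -> matches Wright
  - book 2 (Empty Rooms): author_id=NULL, no match -> dropped
  - book 3 (Distant Shores): author_id=1 -> matches Wright
  - book 4 (Northern Lights): author_id=2 -> matches Jones
  - book 5 (The Red Mountain): author_id=4 -> matches Clark
  - book 6 (The Iron Gate): author_id=3 -> matches King
  - book 7 (The Long Road): author_id=NULL, no match -> dropped
  - book 8 (Stone Bridges): author_id=1 -> matches Wright
  - book 9 (Broken Clocks): author_id=2 -> matches Jones
So 2 of 9 rows are dropped.

SQL:
SELECT a.title, b.name AS author
FROM books a
INNER JOIN authors b ON a.author_id = b.id

Result:
title            | author
-----------------+-------
The Old House    | Wright
Distant Shores   | Wright
Northern Lights  | Jones 
The Red Mountain | Clark 
The Iron Gate    | King  
Stone Bridges    | Wright
Broken Clocks    | Jones 


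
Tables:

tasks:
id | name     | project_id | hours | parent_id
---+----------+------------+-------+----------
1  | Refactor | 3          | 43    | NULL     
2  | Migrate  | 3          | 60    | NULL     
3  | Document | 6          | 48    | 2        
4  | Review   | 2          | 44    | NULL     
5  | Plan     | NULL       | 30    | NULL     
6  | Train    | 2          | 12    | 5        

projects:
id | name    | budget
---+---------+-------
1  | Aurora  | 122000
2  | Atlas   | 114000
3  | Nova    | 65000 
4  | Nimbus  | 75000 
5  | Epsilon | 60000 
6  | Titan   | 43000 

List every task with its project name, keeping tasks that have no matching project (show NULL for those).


LEFT JOIN keeps every row from tasks (the left table); where project_id has no match in projects, the project columns become NULL. Walk through each task:
  - task 1 (Refactor): project_id=3 -> matches Nova
  - task 2 (Migrate): project_id=3 -> matches Nova
  - task 3 (Document): project_id=6 -> matches Titan
  - task 4 (Review): project_id=2 -> matches Atlas
  - task 5 (Plan): project_id=NULL, no match -> kept with NULL
  - task 6 (Train): project_id=2 -> matches Atlas
All 6 rows appear; 1 has NULL project.

SQL:
SELECT a.name, b.name AS project
FROM tasks a
LEFT JOIN projects b ON a.project_id = b.id

Result:
name     | project
---------+--------
Refactor | Nova   
Migrate  | Nova   
Document | Titan  
Review   | Atlas  
Plan     | NULL   
Train    | Atlas  


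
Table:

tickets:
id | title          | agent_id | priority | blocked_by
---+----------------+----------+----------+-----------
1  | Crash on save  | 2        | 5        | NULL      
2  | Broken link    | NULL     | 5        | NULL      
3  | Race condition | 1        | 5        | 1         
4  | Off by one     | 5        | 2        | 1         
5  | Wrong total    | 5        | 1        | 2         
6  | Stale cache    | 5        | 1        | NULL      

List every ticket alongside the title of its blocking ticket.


This is a self-join: tickets is joined to a second copy of itself, matching each row's blocked_by to another row's id. Use LEFT JOIN so rows with blocked_by=NULL are kept.
  - ticket 1 (Crash on save): blocked_by=NULL -> NULL
  - ticket 2 (Broken link): blocked_by=NULL -> NULL
  - ticket 3 (Race condition): blocked_by=1 -> Crash on save
  - ticket 4 (Off by one): blocked_by=1 -> Crash on save
  - ticket 5 (Wrong total): blocked_by=2 -> Broken link
  - ticket 6 (Stale cache): blocked_by=NULL -> NULL

SQL:
SELECT a.title AS item, b.title AS blocked_by
FROM tickets a
LEFT JOIN tickets b ON a.blocked_by = b.id

Result:
item           | blocked_by   
---------------+--------------
Crash on save  | NULL         
Broken link    | NULL         
Race condition | Crash on save
Off by one     | Crash on save
Wrong total    | Broken link  
Stale cache    | NULL         


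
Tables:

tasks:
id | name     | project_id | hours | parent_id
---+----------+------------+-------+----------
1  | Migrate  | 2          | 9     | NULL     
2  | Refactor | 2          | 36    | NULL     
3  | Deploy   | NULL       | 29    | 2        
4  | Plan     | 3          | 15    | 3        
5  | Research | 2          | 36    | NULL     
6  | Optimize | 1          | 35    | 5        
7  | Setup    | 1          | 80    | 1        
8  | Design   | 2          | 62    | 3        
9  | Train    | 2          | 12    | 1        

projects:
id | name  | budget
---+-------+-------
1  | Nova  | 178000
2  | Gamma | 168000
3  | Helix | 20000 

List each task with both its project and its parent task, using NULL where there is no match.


Two LEFT JOINs from the same base table tasks: one to projects via project_id, one to tasks itself via parent_id. Both are LEFT so every task is preserved.
Match against projects:
  - task 1 (Migrate): project_id=2 -> matches Gamma
  - task 2 (Refactor): project_id=2 -> matches Gamma
  - task 3 (Deploy): project_id=NULL, no match -> kept with NULL
  - task 4 (Plan): project_id=3 -> matches Helix
  - task 5 (Research): project_id=2 -> matches Gamma
  - task 6 (Optimize): project_id=1 -> matches Nova
  - task 7 (Setup): project_id=1 -> matches Nova
  - task 8 (Design): project_id=2 -> matches Gamma
  - task 9 (Train): project_id=2 -> matches Gamma
Match against tasks (self):
  - task 1 (Migrate): parent_id=NULL -> NULL
  - task 2 (Refactor): parent_id=NULL -> NULL
  - task 3 (Deploy): parent_id=2 -> Refactor
  - task 4 (Plan): parent_id=3 -> Deploy
  - task 5 (Research): parent_id=NULL -> NULL
  - task 6 (Optimize): parent_id=5 -> Research
  - task 7 (Setup): parent_id=1 -> Migrate
  - task 8 (Design): parent_id=3 -> Deploy
  - task 9 (Train): parent_id=1 -> Migrate

SQL:
SELECT a.name, b.name AS project, c.name AS parent
FROM tasks a
LEFT JOIN projects b ON a.project_id = b.id
LEFT JOIN tasks c ON a.parent_id = c.id

Result:
name     | project | parent  
---------+---------+---------
Migrate  | Gamma   | NULL    
Refactor | Gamma   | NULL    
Deploy   | NULL    | Refactor
Plan     | Helix   | Deploy  
Research | Gamma   | NULL    
Optimize | Nova    | Research
Setup    | Nova    | Migrate 
Design   | Gamma   | Deploy  
Train    | Gamma   | Migrate 


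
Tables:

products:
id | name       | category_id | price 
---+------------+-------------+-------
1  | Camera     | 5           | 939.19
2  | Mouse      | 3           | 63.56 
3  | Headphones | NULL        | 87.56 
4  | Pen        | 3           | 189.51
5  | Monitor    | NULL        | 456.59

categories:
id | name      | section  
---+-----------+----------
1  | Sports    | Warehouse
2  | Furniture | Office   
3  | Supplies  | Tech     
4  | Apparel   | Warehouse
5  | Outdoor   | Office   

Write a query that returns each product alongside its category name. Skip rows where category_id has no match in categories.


INNER JOIN keeps only products rows whose category_id matches an id in categories. Walk through each product:
  - product 1 (Camera): category_id=5 -> matches Outdoor
  - product 2 (Mouse): category_id=3 -> matches Supplies
  - product 3 (Headphones): category_id=NULL, no match -> dropped
  - product 4 (Pen): category_id=3 -> matches Supplies
  - product 5 (Monitor): category_id=NULL, no match -> dropped
So 2 of 5 rows are dropped.

SQL:
SELECT a.name, b.name AS category
FROM products a
INNER JOIN categories b ON a.category_id = b.id

Result:
name   | category
-------+---------
Camera | Outdoor 
Mouse  | Supplies
Pen    | Supplies


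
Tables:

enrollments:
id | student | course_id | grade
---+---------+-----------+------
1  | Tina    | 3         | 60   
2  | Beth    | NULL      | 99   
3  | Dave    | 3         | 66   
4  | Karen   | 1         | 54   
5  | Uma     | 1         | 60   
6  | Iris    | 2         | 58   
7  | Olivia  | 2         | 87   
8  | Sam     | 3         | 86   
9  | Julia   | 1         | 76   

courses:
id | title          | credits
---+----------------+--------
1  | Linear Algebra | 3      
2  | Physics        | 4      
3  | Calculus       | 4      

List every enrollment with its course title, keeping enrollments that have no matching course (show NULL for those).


LEFT JOIN keeps every row from enrollments (the left table); where course_id has no match in courses, the course columns become NULL. Walk through each enrollment:
  - enrollment 1 (Tina): course_id=3 -> matches Calculus
  - enrollment 2 (Beth): course_id=NULL, no match -> kept with NULL
  - enrollment 3 (Dave): course_id=3 -> matches Calculus
  - enrollment 4 (Karen): course_id=1 -> matches Linear Algebra
  - enrollment 5 (Uma): course_id=1 -> matches Linear Algebra
  - enrollment 6 (Iris): course_id=2 -> matches Physics
  - enrollment 7 (Olivia): course_id=2 -> matches Physics
  - enrollment 8 (Sam): course_id=3 -> matches Calculus
  - enrollment 9 (Julia): course_id=1 -> matches Linear Algebra
All 9 rows appear; 1 has NULL course.

SQL:
SELECT a.student, b.title AS course
FROM enrollments a
LEFT JOIN courses b ON a.course_id = b.id

Result:
student | course        
--------+---------------
Tina    | Calculus      
Beth    | NULL          
Dave    | Calculus      
Karen   | Linear Algebra
Uma     | Linear Algebra
Iris    | Physics       
Olivia  | Physics       
Sam     | Calculus      
Julia   | Linear Algebra


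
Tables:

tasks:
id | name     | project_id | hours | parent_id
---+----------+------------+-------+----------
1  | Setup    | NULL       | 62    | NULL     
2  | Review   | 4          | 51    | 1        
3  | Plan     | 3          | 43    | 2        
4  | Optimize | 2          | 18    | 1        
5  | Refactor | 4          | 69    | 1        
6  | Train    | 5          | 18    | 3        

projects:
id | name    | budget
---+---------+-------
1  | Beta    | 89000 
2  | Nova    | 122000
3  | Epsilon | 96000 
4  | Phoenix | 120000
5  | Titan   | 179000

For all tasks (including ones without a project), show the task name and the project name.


LEFT JOIN keeps every row from tasks (the left table); where project_id has no match in projects, the project columns become NULL. Walk through each task:
  - task 1 (Setup): project_id=NULL, no match -> kept with NULL
  - task 2 (Review): project_id=4 -> matches Phoenix
  - task 3 (Plan): project_id=3 -> matches Epsilon
  - task 4 (Optimize): project_id=2 -> matches Nova
  - task 5 (Refactor): project_id=4 -> matches Phoenix
  - task 6 (Train): project_id=5 -> matches Titan
All 6 rows appear; 1 has NULL project.

SQL:
SELECT a.name, b.name AS project
FROM tasks a
LEFT JOIN projects b ON a.project_id = b.id

Result:
name     | project
---------+--------
Setup    | NULL   
Review   | Phoenix
Plan     | Epsilon
Optimize | Nova   
Refactor | Phoenix
Train    | Titan  


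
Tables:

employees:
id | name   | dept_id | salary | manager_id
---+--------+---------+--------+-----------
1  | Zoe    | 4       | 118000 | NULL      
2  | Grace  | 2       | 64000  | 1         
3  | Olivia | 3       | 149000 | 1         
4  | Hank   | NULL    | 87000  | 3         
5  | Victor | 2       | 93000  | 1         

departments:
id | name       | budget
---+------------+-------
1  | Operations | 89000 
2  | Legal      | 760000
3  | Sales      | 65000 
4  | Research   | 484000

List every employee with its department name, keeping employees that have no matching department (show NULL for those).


LEFT JOIN keeps every row from employees (the left table); where dept_id has no match in departments, the department columns become NULL. Walk through each employee:
  - employee 1 (Zoe): dept_id=4 -> matches Research
  - employee 2 (Grace): dept_id=2 -> matches Legal
  - employee 3 (Olivia): dept_id=3 -> matches Sales
  - employee 4 (Hank): dept_id=NULL, no match -> kept with NULL
  - employee 5 (Victor): dept_id=2 -> matches Legal
All 5 rows appear; 1 has NULL department.

SQL:
SELECT a.name, b.name AS department
FROM employees a
LEFT JOIN departments b ON a.dept_id = b.id

Result:
name   | department
-------+-----------
Zoe    | Research  
Grace  | Legal     
Olivia | Sales     
Hank   | NULL      
Victor | Legal     


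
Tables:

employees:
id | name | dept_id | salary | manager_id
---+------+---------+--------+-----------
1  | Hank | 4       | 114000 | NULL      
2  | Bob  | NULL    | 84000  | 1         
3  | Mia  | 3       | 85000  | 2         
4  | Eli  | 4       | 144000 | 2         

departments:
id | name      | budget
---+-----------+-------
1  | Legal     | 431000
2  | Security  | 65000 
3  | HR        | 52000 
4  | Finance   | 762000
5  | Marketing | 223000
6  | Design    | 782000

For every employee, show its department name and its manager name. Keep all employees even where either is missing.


Two LEFT JOINs from the same base table employees: one to departments via dept_id, one to employees itself via manager_id. Both are LEFT so every employee is preserved.
Match against departments:
  - employee 1 (Hank): dept_id=4 -> matches Finance
  - employee 2 (Bob): dept_id=NULL, no match -> kept with NULL
  - employee 3 (Mia): dept_id=3 -> matches HR
  - employee 4 (Eli): dept_id=4 -> matches Finance
Match against employees (self):
  - employee 1 (Hank): manager_id=NULL -> NULL
  - employee 2 (Bob): manager_id=1 -> Hank
  - employee 3 (Mia): manager_id=2 -> Bob
  - employee 4 (Eli): manager_id=2 -> Bob

SQL:
SELECT a.name, b.name AS department, c.name AS manager
FROM employees a
LEFT JOIN departments b ON a.dept_id = b.id
LEFT JOIN employees c ON a.manager_id = c.id

Result:
name | department | manager
-----+------------+--------
Hank | Finance    | NULL   
Bob  | NULL       | Hank   
Mia  | HR         | Bob    
Eli  | Finance    | Bob    


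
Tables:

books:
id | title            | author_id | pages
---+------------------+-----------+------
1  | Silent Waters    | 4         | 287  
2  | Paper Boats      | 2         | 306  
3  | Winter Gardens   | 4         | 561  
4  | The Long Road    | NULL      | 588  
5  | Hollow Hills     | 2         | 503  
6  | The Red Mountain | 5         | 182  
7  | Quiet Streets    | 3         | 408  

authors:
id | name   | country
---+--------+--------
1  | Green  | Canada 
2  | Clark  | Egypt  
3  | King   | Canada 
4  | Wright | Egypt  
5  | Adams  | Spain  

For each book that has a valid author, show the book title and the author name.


INNER JOIN keeps only books rows whose author_id matches an id in authors. Walk through each book:
  - book 1 (Silent Waters): author_id=4 -> matches Wright
  - book 2 (Paper Boats): author_id=2 -> matches Clark
  - book 3 (Winter Gardens): author_id=4 -> matches Wright
  - book 4 (The Long Road): author_id=NULL, no match -> dropped
  - book 5 (Hollow Hills): author_id=2 -> matches Clark
  - book 6 (The Red Mountain): author_id=5 -> matches Adams
  - book 7 (Quiet Streets): author_id=3 -> matches King
So 1 of 7 rows is dropped.

SQL:
SELECT a.title, b.name AS author
FROM books a
INNER JOIN authors b ON a.author_id = b.id

Result:
title            | author
-----------------+-------
Silent Waters    | Wright
Paper Boats      | Clark 
Winter Gardens   | Wright
Hollow Hills     | Clark 
The Red Mountain | Adams 
Quiet Streets    | King  


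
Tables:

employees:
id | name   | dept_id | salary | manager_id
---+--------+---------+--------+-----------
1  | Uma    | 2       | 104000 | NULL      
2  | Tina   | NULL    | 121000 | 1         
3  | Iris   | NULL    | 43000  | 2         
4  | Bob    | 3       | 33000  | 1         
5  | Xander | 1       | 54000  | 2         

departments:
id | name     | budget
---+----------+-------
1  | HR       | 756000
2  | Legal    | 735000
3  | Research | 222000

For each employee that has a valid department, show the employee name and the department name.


INNER JOIN keeps only employees rows whose dept_id matches an id in departments. Walk through each employee:
  - employee 1 (Uma): dept_id=2 -> matches Legal
  - employee 2 (Tina): dept_id=NULL, no match -> dropped
  - employee 3 (Iris): dept_id=NULL, no match -> dropped
  - employee 4 (Bob): dept_id=3 -> matches Research
  - employee 5 (Xander): dept_id=1 -> matches HR
So 2 of 5 rows are dropped.

SQL:
SELECT a.name, b.name AS department
FROM employees a
INNER JOIN departments b ON a.dept_id = b.id

Result:
name   | department
-------+-----------
Uma    | Legal     
Bob    | Research  
Xander | HR        


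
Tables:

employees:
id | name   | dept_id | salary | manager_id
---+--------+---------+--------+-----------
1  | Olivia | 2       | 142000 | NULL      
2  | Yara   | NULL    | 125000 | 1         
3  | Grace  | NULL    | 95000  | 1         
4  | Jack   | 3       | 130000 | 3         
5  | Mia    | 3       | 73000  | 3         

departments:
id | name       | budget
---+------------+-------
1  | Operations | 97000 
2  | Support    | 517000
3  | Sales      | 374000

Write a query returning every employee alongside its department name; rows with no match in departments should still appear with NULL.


LEFT JOIN keeps every row from employees (the left table); where dept_id has no match in departments, the department columns become NULL. Walk through each employee:
  - employee 1 (Olivia): dept_id=2 -> matches Support
  - employee 2 (Yara): dept_id=NULL, no match -> kept with NULL
  - employee 3 (Grace): dept_id=NULL, no match -> kept with NULL
  - employee 4 (Jack): dept_id=3 -> matches Sales
  - employee 5 (Mia): dept_id=3 -> matches Sales
All 5 rows appear; 2 have NULL department.

SQL:
SELECT a.name, b.name AS department
FROM employees a
LEFT JOIN departments b ON a.dept_id = b.id

Result:
name   | department
-------+-----------
Olivia | Support   
Yara   | NULL      
Grace  | NULL      
Jack   | Sales     
Mia    | Sales     


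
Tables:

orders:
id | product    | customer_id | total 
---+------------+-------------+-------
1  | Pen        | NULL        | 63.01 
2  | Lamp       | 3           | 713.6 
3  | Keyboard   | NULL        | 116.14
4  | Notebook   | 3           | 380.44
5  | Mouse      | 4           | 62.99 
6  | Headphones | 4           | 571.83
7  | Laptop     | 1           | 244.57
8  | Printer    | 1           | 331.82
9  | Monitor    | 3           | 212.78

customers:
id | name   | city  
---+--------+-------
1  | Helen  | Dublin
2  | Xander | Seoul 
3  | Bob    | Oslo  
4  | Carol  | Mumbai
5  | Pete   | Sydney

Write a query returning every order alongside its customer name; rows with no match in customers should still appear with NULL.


LEFT JOIN keeps every row from orders (the left table); where customer_id has no match in customers, the customer columns become NULL. Walk through each order:
  - order 1 (Pen): customer_id=NULL, no match -> kept with NULL
  - order 2 (Lamp): customer_id=3 -> matches Bob
  - order 3 (Keyboard): customer_id=NULL, no match -> kept with NULL
  - order 4 (Notebook): customer_id=3 -> matches Bob
  - order 5 (Mouse): customer_id=4 -> matches Carol
  - order 6 (Headphones): customer_id=4 -> matches Carol
  - order 7 (Laptop): customer_id=1 -> matches Helen
  - order 8 (Printer): customer_id=1 -> matches Helen
  - order 9 (Monitor): customer_id=3 -> matches Bob
All 9 rows appear; 2 have NULL customer.

SQL:
SELECT a.product, b.name AS customer
FROM orders a
LEFT JOIN customers b ON a.customer_id = b.id

Result:
product    | customer
-----------+---------
Pen        | NULL    
Lamp       | Bob     
Keyboard   | NULL    
Notebook   | Bob     
Mouse      | Carol   
Headphones | Carol   
Laptop     | Helen   
Printer    | Helen   
Monitor    | Bob     


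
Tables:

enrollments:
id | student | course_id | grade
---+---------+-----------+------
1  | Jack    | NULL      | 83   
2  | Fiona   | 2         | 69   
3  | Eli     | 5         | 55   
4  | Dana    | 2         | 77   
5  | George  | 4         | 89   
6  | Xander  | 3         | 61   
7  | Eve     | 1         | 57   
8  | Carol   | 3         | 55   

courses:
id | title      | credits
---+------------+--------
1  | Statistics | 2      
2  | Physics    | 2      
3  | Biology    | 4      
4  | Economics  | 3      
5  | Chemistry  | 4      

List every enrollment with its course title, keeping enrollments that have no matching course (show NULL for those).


LEFT JOIN keeps every row from enrollments (the left table); where course_id has no match in courses, the course columns become NULL. Walk through each enrollment:
  - enrollment 1 (Jack): course_id=NULL, no match -> kept with NULL
  - enrollment 2 (Fiona): course_id=2 -> matches Physics
  - enrollment 3 (Eli): course_id=5 -> matches Chemistry
  - enrollment 4 (Dana): course_id=2 -> matches Physics
  - enrollment 5 (George): course_id=4 -> matches Economics
  - enrollment 6 (Xander): course_id=3 -> matches Biology
  - enrollment 7 (Eve): course_id=1 -> matches Statistics
  - enrollment 8 (Carol): course_id=3 -> matches Biology
All 8 rows appear; 1 has NULL course.

SQL:
SELECT a.student, b.title AS course
FROM enrollments a
LEFT JOIN courses b ON a.course_id = b.id

Result:
student | course    
--------+-----------
Jack    | NULL      
Fiona   | Physics   
Eli     | Chemistry 
Dana    | Physics   
George  | Economics 
Xander  | Biology   
Eve     | Statistics
Carol   | Biology   


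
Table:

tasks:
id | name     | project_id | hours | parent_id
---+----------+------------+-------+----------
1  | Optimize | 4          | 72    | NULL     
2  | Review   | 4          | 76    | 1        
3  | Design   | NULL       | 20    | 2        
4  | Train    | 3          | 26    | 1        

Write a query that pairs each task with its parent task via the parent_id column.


This is a self-join: tasks is joined to a second copy of itself, matching each row's parent_id to another row's id. Use LEFT JOIN so rows with parent_id=NULL are kept.
  - task 1 (Optimize): parent_id=NULL -> NULL
  - task 2 (Review): parent_id=1 -> Optimize
  - task 3 (Design): parent_id=2 -> Review
  - task 4 (Train): parent_id=1 -> Optimize

SQL:
SELECT a.name AS item, b.name AS parent
FROM tasks a
LEFT JOIN tasks b ON a.parent_id = b.id

Result:
item     | parent  
---------+---------
Optimize | NULL    
Review   | Optimize
Design   | Review  
Train    | Optimize


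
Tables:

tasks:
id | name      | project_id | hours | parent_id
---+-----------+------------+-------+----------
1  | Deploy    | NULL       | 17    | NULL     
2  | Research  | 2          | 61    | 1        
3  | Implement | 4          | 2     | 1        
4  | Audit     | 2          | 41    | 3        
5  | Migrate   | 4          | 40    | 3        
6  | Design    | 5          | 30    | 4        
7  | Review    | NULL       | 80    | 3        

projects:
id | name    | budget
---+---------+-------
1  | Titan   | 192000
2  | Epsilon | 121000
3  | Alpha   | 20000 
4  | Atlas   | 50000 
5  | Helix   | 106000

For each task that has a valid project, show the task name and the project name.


INNER JOIN keeps only tasks rows whose project_id matches an id in projects. Walk through each task:
  - task 1 (Deploy): project_id=NULL, no match -> dropped
  - task 2 (Research): project_id=2 -> matches Epsilon
  - task 3 (Implement): project_id=4 -> matches Atlas
  - task 4 (Audit): project_id=2 -> matches Epsilon
  - task 5 (Migrate): project_id=4 -> matches Atlas
  - task 6 (Design): project_id=5 -> matches Helix
  - task 7 (Review): project_id=NULL, no match -> dropped
So 2 of 7 rows are dropped.

SQL:
SELECT a.name, b.name AS project
FROM tasks a
INNER JOIN projects b ON a.project_id = b.id

Result:
name      | project
----------+--------
Research  | Epsilon
Implement | Atlas  
Audit     | Epsilon
Migrate   | Atlas  
Design    | Helix  


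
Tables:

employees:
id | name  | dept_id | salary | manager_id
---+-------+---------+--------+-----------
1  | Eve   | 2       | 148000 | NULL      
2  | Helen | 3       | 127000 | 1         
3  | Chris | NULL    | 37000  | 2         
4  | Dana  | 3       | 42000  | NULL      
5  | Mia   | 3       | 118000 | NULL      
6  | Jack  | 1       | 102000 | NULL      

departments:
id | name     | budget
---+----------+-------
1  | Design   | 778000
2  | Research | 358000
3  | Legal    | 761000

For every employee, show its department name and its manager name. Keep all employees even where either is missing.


Two LEFT JOINs from the same base table employees: one to departments via dept_id, one to employees itself via manager_id. Both are LEFT so every employee is preserved.
Match against departments:
  - employee 1 (Eve): dept_id=2 -> matches Research
  - employee 2 (Helen): dept_id=3 -> matches Legal
  - employee 3 (Chris): dept_id=NULL, no match -> kept with NULL
  - employee 4 (Dana): dept_id=3 -> matches Legal
  - employee 5 (Mia): dept_id=3 -> matches Legal
  - employee 6 (Jack): dept_id=1 -> matches Design
Match against employees (self):
  - employee 1 (Eve): manager_id=NULL -> NULL
  - employee 2 (Helen): manager_id=1 -> Eve
  - employee 3 (Chris): manager_id=2 -> Helen
  - employee 4 (Dana): manager_id=NULL -> NULL
  - employee 5 (Mia): manager_id=NULL -> NULL
  - employee 6 (Jack): manager_id=NULL -> NULL

SQL:
SELECT a.name, b.name AS department, c.name AS manager
FROM employees a
LEFT JOIN departments b ON a.dept_id = b.id
LEFT JOIN employees c ON a.manager_id = c.id

Result:
name  | department | manager
------+------------+--------
Eve   | Research   | NULL   
Helen | Legal      | Eve    
Chris | NULL       | Helen  
Dana  | Legal      | NULL   
Mia   | Legal      | NULL   
Jack  | Design     | NULL   
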